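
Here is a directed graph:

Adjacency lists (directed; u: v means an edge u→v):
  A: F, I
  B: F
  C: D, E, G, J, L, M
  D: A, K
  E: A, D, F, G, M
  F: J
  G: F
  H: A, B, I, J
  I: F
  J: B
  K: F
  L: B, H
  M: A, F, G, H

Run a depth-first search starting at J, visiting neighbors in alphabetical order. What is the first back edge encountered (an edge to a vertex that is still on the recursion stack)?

F→J

DFS from J (visiting neighbors in alphabetical order); mark gray on enter, black on exit:
J gray
  B gray
    F gray
      F→J: J is gray → back edge
First back edge: F → J.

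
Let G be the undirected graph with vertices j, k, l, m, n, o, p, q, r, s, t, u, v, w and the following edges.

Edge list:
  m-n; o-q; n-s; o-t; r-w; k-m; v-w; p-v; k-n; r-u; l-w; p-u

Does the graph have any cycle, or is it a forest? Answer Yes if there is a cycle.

DFS, tracking each vertex's parent; an edge to a visited non-parent vertex closes a cycle.
Start from p:
visit p (parent –)
  visit u (parent p)
    u–p: parent, skip
    visit r (parent u)
      visit w (parent r)
        visit l (parent w)
          l–w: parent, skip
        visit v (parent w)
          v–p: p visited and ≠ parent → cycle
Cycle: p – u – r – w – v – p.

Yes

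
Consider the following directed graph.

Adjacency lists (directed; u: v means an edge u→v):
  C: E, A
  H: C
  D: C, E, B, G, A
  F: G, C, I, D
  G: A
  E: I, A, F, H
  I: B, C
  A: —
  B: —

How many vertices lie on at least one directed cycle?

6

A vertex is on a directed cycle iff it belongs to a strongly connected component of size ≥ 2 (or has a self-loop).
The vertices on cycles are {C, D, E, F, H, I} — 6 in total.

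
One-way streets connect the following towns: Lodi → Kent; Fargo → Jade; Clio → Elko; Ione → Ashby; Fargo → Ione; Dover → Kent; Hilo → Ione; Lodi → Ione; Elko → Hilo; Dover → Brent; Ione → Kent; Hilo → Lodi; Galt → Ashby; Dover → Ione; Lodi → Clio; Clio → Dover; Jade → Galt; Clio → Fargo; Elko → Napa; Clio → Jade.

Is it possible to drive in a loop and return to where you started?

DFS with white/gray/black marking, starting from Dover:
Dover gray
  Ione gray
    Ashby gray
    Ashby black
    Kent gray
    Kent black
  Ione black
  Dover→Kent: Kent black — skip
  Brent gray
  Brent black
Dover black
Lodi gray
  Lodi→Ione: Ione black — skip
  Lodi→Kent: Kent black — skip
  Clio gray
    Jade gray
      Galt gray
        Galt→Ashby: Ashby black — skip
      Galt black
    Jade black
    Fargo gray
      Fargo→Ione: Ione black — skip
      Fargo→Jade: Jade black — skip
    Fargo black
    Clio→Dover: Dover black — skip
    Elko gray
      Hilo gray
        Hilo→Ione: Ione black — skip
        Hilo→Lodi: Lodi is gray → back edge
Back edge found, so a cycle exists: Lodi → Clio → Elko → Hilo → Lodi.

Yes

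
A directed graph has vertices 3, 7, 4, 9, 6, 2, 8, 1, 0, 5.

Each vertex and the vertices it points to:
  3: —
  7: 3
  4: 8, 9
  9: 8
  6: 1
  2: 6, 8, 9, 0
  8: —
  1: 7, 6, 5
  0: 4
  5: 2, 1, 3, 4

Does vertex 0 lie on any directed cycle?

No

0 lies on a cycle iff there is a path from 0 back to itself.
Exploring from 0, it never reaches itself; equivalently, its strongly connected component is a singleton.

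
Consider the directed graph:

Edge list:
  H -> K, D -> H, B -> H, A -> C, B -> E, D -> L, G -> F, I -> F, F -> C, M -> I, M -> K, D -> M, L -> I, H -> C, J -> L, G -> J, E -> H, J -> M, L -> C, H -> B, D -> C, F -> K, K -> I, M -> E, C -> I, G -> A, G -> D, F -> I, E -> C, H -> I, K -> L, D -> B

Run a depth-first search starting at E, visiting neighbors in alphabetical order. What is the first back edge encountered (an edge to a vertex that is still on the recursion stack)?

F->C

DFS from E (visiting neighbors in alphabetical order); mark gray on enter, black on exit:
E gray
  C gray
    I gray
      F gray
        F→C: C is gray → back edge
First back edge: F → C.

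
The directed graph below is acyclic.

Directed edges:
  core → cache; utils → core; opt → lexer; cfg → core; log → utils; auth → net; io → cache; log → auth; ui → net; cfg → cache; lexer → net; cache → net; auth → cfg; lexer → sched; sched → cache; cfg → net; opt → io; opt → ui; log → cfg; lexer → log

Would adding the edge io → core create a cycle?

Adding io→core creates a cycle iff core can already reach io.
Explore from core: no path reaches io. The graph stays acyclic.

No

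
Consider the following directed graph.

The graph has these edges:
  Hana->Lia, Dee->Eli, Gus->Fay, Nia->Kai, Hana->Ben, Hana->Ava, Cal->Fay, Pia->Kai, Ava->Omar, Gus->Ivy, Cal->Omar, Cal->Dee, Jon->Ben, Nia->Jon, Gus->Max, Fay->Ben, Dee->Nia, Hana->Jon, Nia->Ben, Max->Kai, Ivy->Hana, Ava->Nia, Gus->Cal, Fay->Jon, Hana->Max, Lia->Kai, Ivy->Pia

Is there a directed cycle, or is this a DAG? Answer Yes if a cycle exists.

DFS with white/gray/black marking, starting from Nia:
Nia gray
  Jon gray
    Ben gray
    Ben black
  Jon black
  Kai gray
  Kai black
  Nia→Ben: Ben black — skip
Nia black
Pia gray
  Pia→Kai: Kai black — skip
Pia black
Hana gray
  Ava gray
    Omar gray
    Omar black
    Ava→Nia: Nia black — skip
  Ava black
  Lia gray
    Lia→Kai: Kai black — skip
  Lia black
  Max gray
    Max→Kai: Kai black — skip
  Max black
  Hana→Jon: Jon black — skip
  Hana→Ben: Ben black — skip
Hana black
Fay gray
  Fay→Jon: Jon black — skip
  Fay→Ben: Ben black — skip
Fay black
Cal gray
  Dee gray
    Eli gray
    Eli black
    Dee→Nia: Nia black — skip
  Dee black
  Cal→Fay: Fay black — skip
  Cal→Omar: Omar black — skip
Cal black
Gus gray
  Gus→Cal: Cal black — skip
  Ivy gray
    Ivy→Hana: Hana black — skip
    Ivy→Pia: Pia black — skip
  Ivy black
  Gus→Max: Max black — skip
  Gus→Fay: Fay black — skip
Gus black
Every edge goes to a white or black vertex — no back edge, so the graph is acyclic.

No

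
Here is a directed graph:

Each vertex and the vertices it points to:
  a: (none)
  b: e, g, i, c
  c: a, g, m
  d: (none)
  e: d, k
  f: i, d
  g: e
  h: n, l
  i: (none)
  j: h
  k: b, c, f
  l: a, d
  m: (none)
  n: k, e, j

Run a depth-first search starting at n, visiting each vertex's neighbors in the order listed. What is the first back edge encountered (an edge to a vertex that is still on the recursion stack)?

e→k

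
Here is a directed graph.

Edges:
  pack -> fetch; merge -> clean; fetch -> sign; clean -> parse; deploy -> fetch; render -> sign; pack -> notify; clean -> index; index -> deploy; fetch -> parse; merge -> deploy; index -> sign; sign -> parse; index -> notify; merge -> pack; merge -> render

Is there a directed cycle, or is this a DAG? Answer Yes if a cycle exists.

DFS with white/gray/black marking, starting from deploy:
deploy gray
  fetch gray
    parse gray
    parse black
    sign gray
      sign→parse: parse black — skip
    sign black
  fetch black
deploy black
notify gray
notify black
clean gray
  index gray
    index→notify: notify black — skip
    index→deploy: deploy black — skip
    index→sign: sign black — skip
  index black
  clean→parse: parse black — skip
clean black
render gray
  render→sign: sign black — skip
render black
pack gray
  pack→fetch: fetch black — skip
  pack→notify: notify black — skip
pack black
merge gray
  merge→render: render black — skip
  merge→clean: clean black — skip
  merge→pack: pack black — skip
  merge→deploy: deploy black — skip
merge black
Every edge goes to a white or black vertex — no back edge, so the graph is acyclic.

No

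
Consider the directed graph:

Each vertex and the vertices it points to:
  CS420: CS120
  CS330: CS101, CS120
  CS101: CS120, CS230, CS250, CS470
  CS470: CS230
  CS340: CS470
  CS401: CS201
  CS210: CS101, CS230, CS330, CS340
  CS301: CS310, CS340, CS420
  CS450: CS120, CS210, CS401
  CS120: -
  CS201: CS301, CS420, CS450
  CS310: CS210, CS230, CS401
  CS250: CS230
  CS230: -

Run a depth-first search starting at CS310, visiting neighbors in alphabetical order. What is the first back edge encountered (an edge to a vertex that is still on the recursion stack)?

CS301→CS310

DFS from CS310 (visiting neighbors in alphabetical order); mark gray on enter, black on exit:
CS310 gray
  CS210 gray
    CS101 gray
      CS120 gray
      CS120 black
      CS230 gray
      CS230 black
      CS250 gray
        CS250→CS230: CS230 black — skip
      CS250 black
      CS470 gray
        CS470→CS230: CS230 black — skip
      CS470 black
    CS101 black
    CS210→CS230: CS230 black — skip
    CS330 gray
      CS330→CS101: CS101 black — skip
      CS330→CS120: CS120 black — skip
    CS330 black
    CS340 gray
      CS340→CS470: CS470 black — skip
    CS340 black
  CS210 black
  CS310→CS230: CS230 black — skip
  CS401 gray
    CS201 gray
      CS301 gray
        CS301→CS310: CS310 is gray → back edge
First back edge: CS301 → CS310.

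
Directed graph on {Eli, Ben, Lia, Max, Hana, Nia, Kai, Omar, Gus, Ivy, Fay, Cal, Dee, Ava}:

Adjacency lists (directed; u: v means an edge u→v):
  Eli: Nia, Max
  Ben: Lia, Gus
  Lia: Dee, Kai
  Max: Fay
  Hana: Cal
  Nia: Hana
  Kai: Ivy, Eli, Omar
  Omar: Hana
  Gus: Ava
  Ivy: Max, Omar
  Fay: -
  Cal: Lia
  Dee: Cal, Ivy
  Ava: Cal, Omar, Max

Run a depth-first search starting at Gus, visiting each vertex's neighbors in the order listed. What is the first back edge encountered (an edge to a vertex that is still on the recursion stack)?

Dee->Cal

DFS from Gus (visiting each vertex's neighbors in the order listed); mark gray on enter, black on exit:
Gus gray
  Ava gray
    Cal gray
      Lia gray
        Dee gray
          Dee→Cal: Cal is gray → back edge
First back edge: Dee → Cal.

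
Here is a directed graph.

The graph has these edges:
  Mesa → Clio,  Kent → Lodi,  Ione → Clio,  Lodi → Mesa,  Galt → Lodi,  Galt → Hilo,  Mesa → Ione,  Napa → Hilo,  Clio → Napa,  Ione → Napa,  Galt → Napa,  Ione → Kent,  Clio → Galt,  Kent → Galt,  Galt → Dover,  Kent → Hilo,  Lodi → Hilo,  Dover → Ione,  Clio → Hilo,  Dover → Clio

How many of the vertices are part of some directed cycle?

7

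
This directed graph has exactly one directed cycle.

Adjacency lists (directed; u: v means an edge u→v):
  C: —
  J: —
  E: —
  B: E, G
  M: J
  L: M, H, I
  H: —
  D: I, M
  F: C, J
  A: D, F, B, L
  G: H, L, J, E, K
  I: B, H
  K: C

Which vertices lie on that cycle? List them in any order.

DFS with gray/black marking from B:
B gray
  E gray
  E black
  G gray
    H gray
    H black
    L gray
      M gray
        J gray
        J black
      M black
      L→H: H black — skip
      I gray
        I→B: B is gray → back edge
Back edge closes the cycle B → G → L → I → B; its vertices are {B, G, I, L}.

B, G, I, L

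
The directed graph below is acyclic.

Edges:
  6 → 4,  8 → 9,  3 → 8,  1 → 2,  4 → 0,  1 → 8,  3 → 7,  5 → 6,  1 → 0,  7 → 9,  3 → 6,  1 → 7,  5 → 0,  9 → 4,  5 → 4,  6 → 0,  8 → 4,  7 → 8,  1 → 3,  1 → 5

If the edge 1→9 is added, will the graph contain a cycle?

Adding 1→9 creates a cycle iff 9 can already reach 1.
Explore from 9: no path reaches 1. The graph stays acyclic.

No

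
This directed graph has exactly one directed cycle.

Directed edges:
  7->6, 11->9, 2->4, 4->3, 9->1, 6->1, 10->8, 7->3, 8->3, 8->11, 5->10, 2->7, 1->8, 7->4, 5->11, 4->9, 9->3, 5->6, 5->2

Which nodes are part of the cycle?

1, 8, 9, 11

DFS with gray/black marking from 11:
11 gray
  9 gray
    1 gray
      8 gray
        3 gray
        3 black
        8→11: 11 is gray → back edge
Back edge closes the cycle 11 → 9 → 1 → 8 → 11; its vertices are {1, 8, 9, 11}.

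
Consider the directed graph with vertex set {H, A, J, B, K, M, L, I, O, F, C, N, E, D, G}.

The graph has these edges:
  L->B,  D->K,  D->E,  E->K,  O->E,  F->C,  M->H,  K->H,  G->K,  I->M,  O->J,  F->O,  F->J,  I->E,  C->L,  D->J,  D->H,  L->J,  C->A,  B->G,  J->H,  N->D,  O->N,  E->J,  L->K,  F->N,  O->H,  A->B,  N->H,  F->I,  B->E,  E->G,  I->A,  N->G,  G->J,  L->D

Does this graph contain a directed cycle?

DFS with white/gray/black marking, starting from H:
H gray
H black
A gray
  B gray
    G gray
      K gray
        K→H: H black — skip
      K black
      J gray
        J→H: H black — skip
      J black
    G black
    E gray
      E→G: G black — skip
      E→K: K black — skip
      E→J: J black — skip
    E black
  B black
A black
M gray
  M→H: H black — skip
M black
L gray
  D gray
    D→H: H black — skip
    D→K: K black — skip
    D→J: J black — skip
    D→E: E black — skip
  D black
  L→K: K black — skip
  L→B: B black — skip
  L→J: J black — skip
L black
I gray
  I→A: A black — skip
  I→E: E black — skip
  I→M: M black — skip
I black
O gray
  O→E: E black — skip
  O→H: H black — skip
  N gray
    N→G: G black — skip
    N→D: D black — skip
    N→H: H black — skip
  N black
  O→J: J black — skip
O black
F gray
  F→N: N black — skip
  F→I: I black — skip
  C gray
    C→A: A black — skip
    C→L: L black — skip
  C black
  F→O: O black — skip
  F→J: J black — skip
F black
Every edge goes to a white or black vertex — no back edge, so the graph is acyclic.

No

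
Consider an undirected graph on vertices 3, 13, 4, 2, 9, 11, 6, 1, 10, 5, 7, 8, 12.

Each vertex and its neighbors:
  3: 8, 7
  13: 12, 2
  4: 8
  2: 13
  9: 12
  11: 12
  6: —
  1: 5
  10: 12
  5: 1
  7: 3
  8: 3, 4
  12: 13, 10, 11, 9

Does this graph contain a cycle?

No

DFS, tracking each vertex's parent; an edge to a visited non-parent vertex closes a cycle.
Start from 5:
visit 5 (parent –)
  visit 1 (parent 5)
    1–5: parent, skip
visit 3 (parent –)
  visit 8 (parent 3)
    8–3: parent, skip
    visit 4 (parent 8)
      4–8: parent, skip
  visit 7 (parent 3)
    7–3: parent, skip
visit 13 (parent –)
  visit 12 (parent 13)
    12–13: parent, skip
    visit 10 (parent 12)
      10–12: parent, skip
    visit 11 (parent 12)
      11–12: parent, skip
    visit 9 (parent 12)
      9–12: parent, skip
  visit 2 (parent 13)
    2–13: parent, skip
visit 6 (parent –)
No non-parent visited neighbor found — the graph is a forest.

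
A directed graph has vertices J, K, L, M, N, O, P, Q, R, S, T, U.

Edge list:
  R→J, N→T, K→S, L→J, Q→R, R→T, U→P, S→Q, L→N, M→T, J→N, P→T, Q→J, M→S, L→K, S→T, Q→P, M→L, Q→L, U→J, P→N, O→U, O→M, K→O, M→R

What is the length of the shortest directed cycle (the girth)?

For each vertex v, BFS finds the shortest path from v back to v.
The shortest such closed walk is K → S → Q → L → K, length 4.

4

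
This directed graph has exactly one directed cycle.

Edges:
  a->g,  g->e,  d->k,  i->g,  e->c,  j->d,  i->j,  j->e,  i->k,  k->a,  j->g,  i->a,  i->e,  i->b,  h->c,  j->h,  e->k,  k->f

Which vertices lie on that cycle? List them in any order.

DFS with gray/black marking from k:
k gray
  f gray
  f black
  a gray
    g gray
      e gray
        c gray
        c black
        e→k: k is gray → back edge
Back edge closes the cycle k → a → g → e → k; its vertices are {a, e, g, k}.

a, e, g, k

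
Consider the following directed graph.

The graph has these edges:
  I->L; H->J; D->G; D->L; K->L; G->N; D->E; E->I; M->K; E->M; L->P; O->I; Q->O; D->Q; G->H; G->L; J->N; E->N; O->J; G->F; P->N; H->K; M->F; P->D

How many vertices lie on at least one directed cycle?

11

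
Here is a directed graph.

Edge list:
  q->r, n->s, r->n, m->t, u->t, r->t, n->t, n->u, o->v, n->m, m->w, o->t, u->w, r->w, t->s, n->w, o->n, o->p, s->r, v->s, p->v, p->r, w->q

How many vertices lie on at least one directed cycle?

A vertex is on a directed cycle iff it belongs to a strongly connected component of size ≥ 2 (or has a self-loop).
The vertices on cycles are {m, n, q, r, s, t, u, w} — 8 in total.

8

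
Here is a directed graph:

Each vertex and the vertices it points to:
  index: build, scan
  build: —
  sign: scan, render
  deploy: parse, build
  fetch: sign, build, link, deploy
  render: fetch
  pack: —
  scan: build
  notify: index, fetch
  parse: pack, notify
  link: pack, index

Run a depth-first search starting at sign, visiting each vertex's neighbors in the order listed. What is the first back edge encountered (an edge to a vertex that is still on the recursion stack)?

fetch->sign

DFS from sign (visiting each vertex's neighbors in the order listed); mark gray on enter, black on exit:
sign gray
  scan gray
    build gray
    build black
  scan black
  render gray
    fetch gray
      fetch→sign: sign is gray → back edge
First back edge: fetch → sign.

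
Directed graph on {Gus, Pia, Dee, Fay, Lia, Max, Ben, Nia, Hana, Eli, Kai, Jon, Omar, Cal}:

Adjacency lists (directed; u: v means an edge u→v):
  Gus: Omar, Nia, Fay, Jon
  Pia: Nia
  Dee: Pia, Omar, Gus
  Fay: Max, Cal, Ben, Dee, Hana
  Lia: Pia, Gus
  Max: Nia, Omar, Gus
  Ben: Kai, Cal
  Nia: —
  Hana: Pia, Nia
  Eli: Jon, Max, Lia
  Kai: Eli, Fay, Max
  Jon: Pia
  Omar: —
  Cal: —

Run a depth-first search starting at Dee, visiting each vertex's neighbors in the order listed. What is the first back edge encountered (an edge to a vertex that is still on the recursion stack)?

DFS from Dee (visiting each vertex's neighbors in the order listed); mark gray on enter, black on exit:
Dee gray
  Pia gray
    Nia gray
    Nia black
  Pia black
  Omar gray
  Omar black
  Gus gray
    Gus→Omar: Omar black — skip
    Gus→Nia: Nia black — skip
    Fay gray
      Max gray
        Max→Nia: Nia black — skip
        Max→Omar: Omar black — skip
        Max→Gus: Gus is gray → back edge
First back edge: Max → Gus.

Max->Gus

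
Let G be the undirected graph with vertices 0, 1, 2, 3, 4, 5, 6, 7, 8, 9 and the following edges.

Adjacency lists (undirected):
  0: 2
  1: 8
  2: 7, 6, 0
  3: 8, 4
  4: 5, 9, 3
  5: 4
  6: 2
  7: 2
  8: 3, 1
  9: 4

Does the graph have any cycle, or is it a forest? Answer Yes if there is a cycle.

No

DFS, tracking each vertex's parent; an edge to a visited non-parent vertex closes a cycle.
Start from 3:
visit 3 (parent –)
  visit 8 (parent 3)
    8–3: parent, skip
    visit 1 (parent 8)
      1–8: parent, skip
  visit 4 (parent 3)
    visit 5 (parent 4)
      5–4: parent, skip
    visit 9 (parent 4)
      9–4: parent, skip
    4–3: parent, skip
visit 0 (parent –)
  visit 2 (parent 0)
    visit 7 (parent 2)
      7–2: parent, skip
    visit 6 (parent 2)
      6–2: parent, skip
    2–0: parent, skip
No non-parent visited neighbor found — the graph is a forest.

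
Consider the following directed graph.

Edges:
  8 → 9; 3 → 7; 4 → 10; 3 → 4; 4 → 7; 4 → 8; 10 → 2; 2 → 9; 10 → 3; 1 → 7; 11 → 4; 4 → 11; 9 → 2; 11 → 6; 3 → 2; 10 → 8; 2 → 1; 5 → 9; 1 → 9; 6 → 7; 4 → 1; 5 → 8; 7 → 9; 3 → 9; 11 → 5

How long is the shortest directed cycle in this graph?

2

For each vertex v, BFS finds the shortest path from v back to v.
The shortest such closed walk is 11 → 4 → 11, length 2.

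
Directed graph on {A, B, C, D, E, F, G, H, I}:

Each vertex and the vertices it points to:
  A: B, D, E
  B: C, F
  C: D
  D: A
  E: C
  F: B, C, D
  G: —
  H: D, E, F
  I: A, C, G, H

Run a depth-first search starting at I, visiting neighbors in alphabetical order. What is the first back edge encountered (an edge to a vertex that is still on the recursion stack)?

D->A

DFS from I (visiting neighbors in alphabetical order); mark gray on enter, black on exit:
I gray
  A gray
    B gray
      C gray
        D gray
          D→A: A is gray → back edge
First back edge: D → A.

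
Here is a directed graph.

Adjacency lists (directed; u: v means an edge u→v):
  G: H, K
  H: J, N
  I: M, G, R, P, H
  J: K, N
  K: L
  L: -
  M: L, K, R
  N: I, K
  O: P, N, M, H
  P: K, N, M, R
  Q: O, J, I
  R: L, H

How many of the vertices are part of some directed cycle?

A vertex is on a directed cycle iff it belongs to a strongly connected component of size ≥ 2 (or has a self-loop).
The vertices on cycles are {G, H, I, J, M, N, P, R} — 8 in total.

8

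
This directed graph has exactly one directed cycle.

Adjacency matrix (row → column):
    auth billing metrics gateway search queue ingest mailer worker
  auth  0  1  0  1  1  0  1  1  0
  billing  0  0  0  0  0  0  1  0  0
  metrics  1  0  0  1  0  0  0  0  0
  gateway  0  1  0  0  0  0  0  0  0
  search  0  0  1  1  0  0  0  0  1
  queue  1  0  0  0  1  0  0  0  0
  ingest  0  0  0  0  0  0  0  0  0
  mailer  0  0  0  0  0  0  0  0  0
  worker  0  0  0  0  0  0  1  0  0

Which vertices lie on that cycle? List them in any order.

auth, search, metrics

DFS with gray/black marking from auth:
auth gray
  billing gray
    ingest gray
    ingest black
  billing black
  mailer gray
  mailer black
  gateway gray
    gateway→billing: billing black — skip
  gateway black
  auth→ingest: ingest black — skip
  search gray
    metrics gray
      metrics→auth: auth is gray → back edge
Back edge closes the cycle auth → search → metrics → auth; its vertices are {auth, search, metrics}.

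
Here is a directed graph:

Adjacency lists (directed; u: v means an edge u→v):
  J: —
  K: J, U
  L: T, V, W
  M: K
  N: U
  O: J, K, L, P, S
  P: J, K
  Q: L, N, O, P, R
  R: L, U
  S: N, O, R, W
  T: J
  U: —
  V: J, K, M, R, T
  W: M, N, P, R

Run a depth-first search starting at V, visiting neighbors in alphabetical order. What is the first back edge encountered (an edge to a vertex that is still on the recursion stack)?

DFS from V (visiting neighbors in alphabetical order); mark gray on enter, black on exit:
V gray
  J gray
  J black
  K gray
    K→J: J black — skip
    U gray
    U black
  K black
  M gray
    M→K: K black — skip
  M black
  R gray
    L gray
      T gray
        T→J: J black — skip
      T black
      L→V: V is gray → back edge
First back edge: L → V.

L->V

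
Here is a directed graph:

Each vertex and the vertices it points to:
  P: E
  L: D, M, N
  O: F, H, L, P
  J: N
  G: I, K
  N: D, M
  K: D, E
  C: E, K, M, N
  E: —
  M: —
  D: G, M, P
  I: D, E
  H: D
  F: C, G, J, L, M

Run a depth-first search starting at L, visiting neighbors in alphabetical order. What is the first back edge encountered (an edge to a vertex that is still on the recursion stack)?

I→D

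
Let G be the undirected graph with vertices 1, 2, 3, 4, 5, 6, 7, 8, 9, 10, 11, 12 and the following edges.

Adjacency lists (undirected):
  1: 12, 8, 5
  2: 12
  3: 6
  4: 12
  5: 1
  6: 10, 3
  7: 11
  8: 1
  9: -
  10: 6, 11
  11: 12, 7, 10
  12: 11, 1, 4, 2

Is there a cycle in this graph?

No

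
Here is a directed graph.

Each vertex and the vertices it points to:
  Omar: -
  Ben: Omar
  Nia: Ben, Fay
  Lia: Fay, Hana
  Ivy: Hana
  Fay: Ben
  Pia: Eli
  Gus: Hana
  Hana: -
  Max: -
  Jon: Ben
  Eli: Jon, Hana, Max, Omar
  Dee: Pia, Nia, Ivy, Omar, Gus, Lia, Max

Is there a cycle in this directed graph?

No

DFS with white/gray/black marking, starting from Max:
Max gray
Max black
Omar gray
Omar black
Ben gray
  Ben→Omar: Omar black — skip
Ben black
Nia gray
  Nia→Ben: Ben black — skip
  Fay gray
    Fay→Ben: Ben black — skip
  Fay black
Nia black
Lia gray
  Lia→Fay: Fay black — skip
  Hana gray
  Hana black
Lia black
Ivy gray
  Ivy→Hana: Hana black — skip
Ivy black
Pia gray
  Eli gray
    Jon gray
      Jon→Ben: Ben black — skip
    Jon black
    Eli→Hana: Hana black — skip
    Eli→Max: Max black — skip
    Eli→Omar: Omar black — skip
  Eli black
Pia black
Gus gray
  Gus→Hana: Hana black — skip
Gus black
Dee gray
  Dee→Pia: Pia black — skip
  Dee→Nia: Nia black — skip
  Dee→Ivy: Ivy black — skip
  Dee→Omar: Omar black — skip
  Dee→Gus: Gus black — skip
  Dee→Lia: Lia black — skip
  Dee→Max: Max black — skip
Dee black
Every edge goes to a white or black vertex — no back edge, so the graph is acyclic.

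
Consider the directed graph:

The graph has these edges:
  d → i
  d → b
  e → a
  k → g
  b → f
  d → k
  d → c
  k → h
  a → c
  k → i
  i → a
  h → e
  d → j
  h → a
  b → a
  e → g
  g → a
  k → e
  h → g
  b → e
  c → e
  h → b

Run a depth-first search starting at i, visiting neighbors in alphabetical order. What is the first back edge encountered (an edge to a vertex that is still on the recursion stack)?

e->a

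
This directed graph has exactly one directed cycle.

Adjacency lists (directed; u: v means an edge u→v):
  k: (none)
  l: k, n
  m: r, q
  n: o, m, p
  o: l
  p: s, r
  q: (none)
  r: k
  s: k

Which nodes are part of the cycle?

l, n, o

DFS with gray/black marking from n:
n gray
  o gray
    l gray
      k gray
      k black
      l→n: n is gray → back edge
Back edge closes the cycle n → o → l → n; its vertices are {l, n, o}.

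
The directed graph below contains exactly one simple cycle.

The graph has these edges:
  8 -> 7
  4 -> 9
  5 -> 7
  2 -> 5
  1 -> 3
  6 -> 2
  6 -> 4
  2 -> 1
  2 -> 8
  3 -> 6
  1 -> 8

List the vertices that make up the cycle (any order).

1, 2, 3, 6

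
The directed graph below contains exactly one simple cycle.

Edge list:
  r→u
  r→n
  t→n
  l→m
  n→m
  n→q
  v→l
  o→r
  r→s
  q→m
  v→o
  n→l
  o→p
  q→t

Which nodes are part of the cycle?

DFS with gray/black marking from n:
n gray
  q gray
    t gray
      t→n: n is gray → back edge
Back edge closes the cycle n → q → t → n; its vertices are {n, q, t}.

n, q, t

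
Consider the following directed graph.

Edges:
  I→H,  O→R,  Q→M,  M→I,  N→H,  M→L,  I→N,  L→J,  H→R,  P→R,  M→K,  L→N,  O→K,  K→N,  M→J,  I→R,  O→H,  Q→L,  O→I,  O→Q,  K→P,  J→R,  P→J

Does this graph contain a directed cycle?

DFS with white/gray/black marking, starting from Q:
Q gray
  L gray
    N gray
      H gray
        R gray
        R black
      H black
    N black
    J gray
      J→R: R black — skip
    J black
  L black
  M gray
    K gray
      P gray
        P→J: J black — skip
        P→R: R black — skip
      P black
      K→N: N black — skip
    K black
    I gray
      I→H: H black — skip
      I→R: R black — skip
      I→N: N black — skip
    I black
    M→J: J black — skip
    M→L: L black — skip
  M black
Q black
O gray
  O→K: K black — skip
  O→H: H black — skip
  O→Q: Q black — skip
  O→I: I black — skip
  O→R: R black — skip
O black
Every edge goes to a white or black vertex — no back edge, so the graph is acyclic.

No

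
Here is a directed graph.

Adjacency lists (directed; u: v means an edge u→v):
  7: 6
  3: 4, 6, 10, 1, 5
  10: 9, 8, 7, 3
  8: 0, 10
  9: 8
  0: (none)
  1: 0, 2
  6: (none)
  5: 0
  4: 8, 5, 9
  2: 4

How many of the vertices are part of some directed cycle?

7

A vertex is on a directed cycle iff it belongs to a strongly connected component of size ≥ 2 (or has a self-loop).
The vertices on cycles are {1, 2, 3, 4, 8, 9, 10} — 7 in total.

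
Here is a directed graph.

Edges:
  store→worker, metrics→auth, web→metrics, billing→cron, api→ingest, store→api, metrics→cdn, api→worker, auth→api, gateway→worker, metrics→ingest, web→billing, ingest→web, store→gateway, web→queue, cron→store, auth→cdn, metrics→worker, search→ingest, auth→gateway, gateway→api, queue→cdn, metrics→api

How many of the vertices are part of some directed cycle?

9

A vertex is on a directed cycle iff it belongs to a strongly connected component of size ≥ 2 (or has a self-loop).
The vertices on cycles are {api, web, auth, cron, store, ingest, billing, gateway, metrics} — 9 in total.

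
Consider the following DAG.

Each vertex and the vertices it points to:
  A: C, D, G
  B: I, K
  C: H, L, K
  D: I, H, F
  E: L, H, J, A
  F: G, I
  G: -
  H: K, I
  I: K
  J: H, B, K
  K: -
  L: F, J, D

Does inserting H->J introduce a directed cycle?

Adding H→J creates a cycle iff J can already reach H.
Path from J: J → H.
So J → … → H → J is a cycle.

Yes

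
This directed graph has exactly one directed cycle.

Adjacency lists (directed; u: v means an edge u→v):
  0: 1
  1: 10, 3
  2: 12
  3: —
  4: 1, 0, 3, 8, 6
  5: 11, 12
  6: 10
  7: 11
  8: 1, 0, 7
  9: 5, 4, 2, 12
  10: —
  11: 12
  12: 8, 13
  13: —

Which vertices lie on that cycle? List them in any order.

7, 8, 11, 12

DFS with gray/black marking from 8:
8 gray
  1 gray
    10 gray
    10 black
    3 gray
    3 black
  1 black
  0 gray
    0→1: 1 black — skip
  0 black
  7 gray
    11 gray
      12 gray
        12→8: 8 is gray → back edge
Back edge closes the cycle 8 → 7 → 11 → 12 → 8; its vertices are {7, 8, 11, 12}.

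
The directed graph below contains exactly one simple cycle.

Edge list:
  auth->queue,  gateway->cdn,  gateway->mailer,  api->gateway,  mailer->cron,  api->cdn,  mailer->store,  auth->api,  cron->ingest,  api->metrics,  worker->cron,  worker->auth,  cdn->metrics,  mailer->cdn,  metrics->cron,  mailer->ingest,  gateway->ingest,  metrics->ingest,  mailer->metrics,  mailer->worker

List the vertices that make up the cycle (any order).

api, auth, mailer, worker, gateway

DFS with gray/black marking from auth:
auth gray
  queue gray
  queue black
  api gray
    cdn gray
      metrics gray
        cron gray
          ingest gray
          ingest black
        cron black
        metrics→ingest: ingest black — skip
      metrics black
    cdn black
    gateway gray
      mailer gray
        mailer→cron: cron black — skip
        mailer→cdn: cdn black — skip
        worker gray
          worker→cron: cron black — skip
          worker→auth: auth is gray → back edge
Back edge closes the cycle auth → api → gateway → mailer → worker → auth; its vertices are {api, auth, mailer, worker, gateway}.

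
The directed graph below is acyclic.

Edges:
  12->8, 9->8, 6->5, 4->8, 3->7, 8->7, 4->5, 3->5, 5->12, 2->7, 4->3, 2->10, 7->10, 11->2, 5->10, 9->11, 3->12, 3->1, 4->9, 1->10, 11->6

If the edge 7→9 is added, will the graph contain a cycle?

Adding 7→9 creates a cycle iff 9 can already reach 7.
Path from 9: 9 → 8 → 7.
So 9 → … → 7 → 9 is a cycle.

Yes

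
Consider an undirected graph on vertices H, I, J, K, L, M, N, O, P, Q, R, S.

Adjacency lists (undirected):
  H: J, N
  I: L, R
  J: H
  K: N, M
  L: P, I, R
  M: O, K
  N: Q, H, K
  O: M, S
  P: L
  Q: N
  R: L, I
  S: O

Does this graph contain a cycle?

Yes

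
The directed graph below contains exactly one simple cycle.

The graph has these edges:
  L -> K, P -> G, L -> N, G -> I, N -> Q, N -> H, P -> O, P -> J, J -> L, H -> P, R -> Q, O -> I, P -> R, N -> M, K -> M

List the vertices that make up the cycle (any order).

H, J, L, N, P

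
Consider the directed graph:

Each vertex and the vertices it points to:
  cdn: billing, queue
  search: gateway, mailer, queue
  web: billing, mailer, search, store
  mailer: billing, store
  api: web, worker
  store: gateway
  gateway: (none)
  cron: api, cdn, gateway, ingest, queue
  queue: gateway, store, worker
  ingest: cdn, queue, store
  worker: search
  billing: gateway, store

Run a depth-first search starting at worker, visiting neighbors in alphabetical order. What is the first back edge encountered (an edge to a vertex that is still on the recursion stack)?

queue->worker

DFS from worker (visiting neighbors in alphabetical order); mark gray on enter, black on exit:
worker gray
  search gray
    gateway gray
    gateway black
    mailer gray
      billing gray
        billing→gateway: gateway black — skip
        store gray
          store→gateway: gateway black — skip
        store black
      billing black
      mailer→store: store black — skip
    mailer black
    queue gray
      queue→gateway: gateway black — skip
      queue→store: store black — skip
      queue→worker: worker is gray → back edge
First back edge: queue → worker.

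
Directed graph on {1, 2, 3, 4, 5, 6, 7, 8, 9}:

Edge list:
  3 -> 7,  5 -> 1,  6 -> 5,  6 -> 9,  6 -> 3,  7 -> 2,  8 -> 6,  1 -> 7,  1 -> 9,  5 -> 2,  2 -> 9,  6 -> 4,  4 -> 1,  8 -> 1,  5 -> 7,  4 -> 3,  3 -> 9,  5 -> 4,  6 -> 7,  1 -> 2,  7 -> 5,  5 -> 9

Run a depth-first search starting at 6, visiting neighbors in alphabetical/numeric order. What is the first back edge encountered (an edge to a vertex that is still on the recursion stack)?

1→7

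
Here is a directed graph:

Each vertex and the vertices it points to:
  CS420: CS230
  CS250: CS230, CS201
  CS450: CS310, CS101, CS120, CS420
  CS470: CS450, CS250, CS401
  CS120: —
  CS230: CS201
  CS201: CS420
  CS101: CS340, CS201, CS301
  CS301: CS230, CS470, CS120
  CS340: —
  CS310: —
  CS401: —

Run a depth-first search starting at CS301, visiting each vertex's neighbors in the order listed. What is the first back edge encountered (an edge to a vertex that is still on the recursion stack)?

CS420→CS230

DFS from CS301 (visiting each vertex's neighbors in the order listed); mark gray on enter, black on exit:
CS301 gray
  CS230 gray
    CS201 gray
      CS420 gray
        CS420→CS230: CS230 is gray → back edge
First back edge: CS420 → CS230.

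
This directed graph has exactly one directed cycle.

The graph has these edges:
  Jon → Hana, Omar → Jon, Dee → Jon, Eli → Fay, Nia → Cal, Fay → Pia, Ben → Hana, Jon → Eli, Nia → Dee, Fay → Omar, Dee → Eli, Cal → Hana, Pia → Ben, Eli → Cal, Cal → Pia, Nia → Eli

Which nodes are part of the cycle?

Eli, Fay, Jon, Omar

DFS with gray/black marking from Eli:
Eli gray
  Fay gray
    Omar gray
      Jon gray
        Hana gray
        Hana black
        Jon→Eli: Eli is gray → back edge
Back edge closes the cycle Eli → Fay → Omar → Jon → Eli; its vertices are {Eli, Fay, Jon, Omar}.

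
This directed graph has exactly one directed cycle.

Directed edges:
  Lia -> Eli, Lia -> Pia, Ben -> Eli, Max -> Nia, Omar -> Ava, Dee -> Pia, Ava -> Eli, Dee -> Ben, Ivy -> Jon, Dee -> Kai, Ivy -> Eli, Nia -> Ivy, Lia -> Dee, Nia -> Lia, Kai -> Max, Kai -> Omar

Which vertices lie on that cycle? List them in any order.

Dee, Kai, Lia, Max, Nia

DFS with gray/black marking from Kai:
Kai gray
  Omar gray
    Ava gray
      Eli gray
      Eli black
    Ava black
  Omar black
  Max gray
    Nia gray
      Lia gray
        Dee gray
          Ben gray
            Ben→Eli: Eli black — skip
          Ben black
          Pia gray
          Pia black
          Dee→Kai: Kai is gray → back edge
Back edge closes the cycle Kai → Max → Nia → Lia → Dee → Kai; its vertices are {Dee, Kai, Lia, Max, Nia}.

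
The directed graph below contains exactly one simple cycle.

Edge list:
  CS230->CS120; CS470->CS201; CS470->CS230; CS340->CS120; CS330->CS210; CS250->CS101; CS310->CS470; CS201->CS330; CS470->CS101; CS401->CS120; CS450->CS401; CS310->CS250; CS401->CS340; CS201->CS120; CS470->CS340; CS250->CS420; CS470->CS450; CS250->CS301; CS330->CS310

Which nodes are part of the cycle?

DFS with gray/black marking from CS310:
CS310 gray
  CS250 gray
    CS420 gray
    CS420 black
    CS301 gray
    CS301 black
    CS101 gray
    CS101 black
  CS250 black
  CS470 gray
    CS201 gray
      CS330 gray
        CS210 gray
        CS210 black
        CS330→CS310: CS310 is gray → back edge
Back edge closes the cycle CS310 → CS470 → CS201 → CS330 → CS310; its vertices are {CS201, CS310, CS330, CS470}.

CS201, CS310, CS330, CS470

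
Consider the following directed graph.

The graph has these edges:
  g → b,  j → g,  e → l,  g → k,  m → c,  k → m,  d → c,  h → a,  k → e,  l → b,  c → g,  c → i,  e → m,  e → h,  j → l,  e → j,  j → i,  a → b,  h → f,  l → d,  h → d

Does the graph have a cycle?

Yes

DFS with white/gray/black marking, starting from j:
j gray
  i gray
  i black
  l gray
    b gray
    b black
    d gray
      c gray
        c→i: i black — skip
        g gray
          k gray
            e gray
              e→l: l is gray → back edge
Back edge found, so a cycle exists: l → d → c → g → k → e → l.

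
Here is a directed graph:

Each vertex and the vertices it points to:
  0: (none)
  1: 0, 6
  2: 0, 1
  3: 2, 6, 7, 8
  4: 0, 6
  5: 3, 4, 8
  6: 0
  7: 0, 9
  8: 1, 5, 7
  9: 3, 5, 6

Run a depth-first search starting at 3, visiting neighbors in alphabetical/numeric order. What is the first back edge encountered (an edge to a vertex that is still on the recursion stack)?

9->3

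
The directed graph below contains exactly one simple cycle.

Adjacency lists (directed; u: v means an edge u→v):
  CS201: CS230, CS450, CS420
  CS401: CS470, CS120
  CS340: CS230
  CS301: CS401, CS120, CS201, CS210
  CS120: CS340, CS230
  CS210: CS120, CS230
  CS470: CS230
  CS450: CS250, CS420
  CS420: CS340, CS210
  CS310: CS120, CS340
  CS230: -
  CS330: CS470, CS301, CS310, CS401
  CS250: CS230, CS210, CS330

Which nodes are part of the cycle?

DFS with gray/black marking from CS250:
CS250 gray
  CS230 gray
  CS230 black
  CS210 gray
    CS120 gray
      CS340 gray
        CS340→CS230: CS230 black — skip
      CS340 black
      CS120→CS230: CS230 black — skip
    CS120 black
    CS210→CS230: CS230 black — skip
  CS210 black
  CS330 gray
    CS470 gray
      CS470→CS230: CS230 black — skip
    CS470 black
    CS301 gray
      CS401 gray
        CS401→CS470: CS470 black — skip
        CS401→CS120: CS120 black — skip
      CS401 black
      CS301→CS120: CS120 black — skip
      CS201 gray
        CS201→CS230: CS230 black — skip
        CS450 gray
          CS450→CS250: CS250 is gray → back edge
Back edge closes the cycle CS250 → CS330 → CS301 → CS201 → CS450 → CS250; its vertices are {CS201, CS250, CS301, CS330, CS450}.

CS201, CS250, CS301, CS330, CS450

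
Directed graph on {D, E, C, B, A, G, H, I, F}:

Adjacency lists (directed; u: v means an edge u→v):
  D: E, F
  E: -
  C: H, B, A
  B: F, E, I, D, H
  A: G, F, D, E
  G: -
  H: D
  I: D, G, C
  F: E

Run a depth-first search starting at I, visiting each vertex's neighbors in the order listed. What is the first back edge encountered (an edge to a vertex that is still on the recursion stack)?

B->I

DFS from I (visiting each vertex's neighbors in the order listed); mark gray on enter, black on exit:
I gray
  D gray
    E gray
    E black
    F gray
      F→E: E black — skip
    F black
  D black
  G gray
  G black
  C gray
    H gray
      H→D: D black — skip
    H black
    B gray
      B→F: F black — skip
      B→E: E black — skip
      B→I: I is gray → back edge
First back edge: B → I.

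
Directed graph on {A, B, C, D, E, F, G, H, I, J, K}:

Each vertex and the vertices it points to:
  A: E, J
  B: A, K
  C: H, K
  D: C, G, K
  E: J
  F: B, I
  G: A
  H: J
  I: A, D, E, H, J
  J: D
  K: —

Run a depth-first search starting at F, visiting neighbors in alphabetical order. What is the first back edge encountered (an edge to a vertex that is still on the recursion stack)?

DFS from F (visiting neighbors in alphabetical order); mark gray on enter, black on exit:
F gray
  B gray
    A gray
      E gray
        J gray
          D gray
            C gray
              H gray
                H→J: J is gray → back edge
First back edge: H → J.

H->J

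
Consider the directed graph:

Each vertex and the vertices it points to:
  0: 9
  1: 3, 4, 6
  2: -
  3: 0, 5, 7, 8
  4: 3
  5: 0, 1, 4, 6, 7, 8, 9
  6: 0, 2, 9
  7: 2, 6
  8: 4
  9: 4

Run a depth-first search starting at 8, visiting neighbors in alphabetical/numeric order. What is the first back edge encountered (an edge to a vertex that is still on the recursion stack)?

DFS from 8 (visiting neighbors in alphabetical/numeric order); mark gray on enter, black on exit:
8 gray
  4 gray
    3 gray
      0 gray
        9 gray
          9→4: 4 is gray → back edge
First back edge: 9 → 4.

9->4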